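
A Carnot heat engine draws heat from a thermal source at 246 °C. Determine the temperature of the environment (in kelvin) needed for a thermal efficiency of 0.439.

T_H = 246 °C → 246 + 273.15 = 519.15 K.
From η = 1 − T_C/T_H, T_C = T_H·(1 − η) = 519.15 × (1 − 0.439) = 291 K.

T_C ≈ 291 K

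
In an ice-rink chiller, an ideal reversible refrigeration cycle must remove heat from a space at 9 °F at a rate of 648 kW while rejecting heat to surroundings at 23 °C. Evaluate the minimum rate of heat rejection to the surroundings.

T_H = 23 °C → 23 + 273.15 = 296.15 K.
T_C = 9 °F → (9 − 32) × 5/9 = -12.78 °C = 260.37 K.
For a reversible cycle Q_H/Q_C = T_H/T_C, so Q_H = Q_C·T_H/T_C = 648 × 296.15/260.37 = 737 kW.

Q̇_H ≈ 737 kW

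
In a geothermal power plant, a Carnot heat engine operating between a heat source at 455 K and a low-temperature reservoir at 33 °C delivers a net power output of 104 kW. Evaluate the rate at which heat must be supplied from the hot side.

T_C = 33 °C → 33 + 273.15 = 306.15 K.
Carnot efficiency: η = 1 − T_C/T_H = 1 − 306.15/455.00 = 0.3271.
Q_H = W/η = 104/0.3271 = 318 kW.

Q̇_H ≈ 318 kW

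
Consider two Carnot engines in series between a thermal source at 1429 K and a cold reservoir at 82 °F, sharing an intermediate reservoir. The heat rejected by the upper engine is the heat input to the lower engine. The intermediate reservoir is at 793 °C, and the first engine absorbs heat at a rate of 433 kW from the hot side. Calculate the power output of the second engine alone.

Ẇ₂ ≈ 232 kW

T_C = 82 °F → (82 − 32) × 5/9 = 27.78 °C = 300.93 K.
T_m = 793 °C → 793 + 273.15 = 1066.15 K.
Heat entering the second stage: Q_m = Q_H·(T_m/T_H) = 433 × 1066.15/1429.00 = 323 kW.
Second-stage efficiency η₂ = 1 − T_C/T_m = 1 − 300.93/1066.15 = 0.7177, so W₂ = η₂·Q_m = 232 kW.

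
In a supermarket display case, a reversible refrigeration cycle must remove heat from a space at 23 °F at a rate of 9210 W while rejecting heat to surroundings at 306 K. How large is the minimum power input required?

T_C = 23 °F → (23 − 32) × 5/9 = -5.00 °C = 268.15 K.
Carnot COP: COP_R = T_C/(T_H − T_C) = 268.15/37.85 = 7.0845.
W = Q_C/COP_R = 9210/7.0845 = 1300 W.

Ẇ_in ≈ 1300 W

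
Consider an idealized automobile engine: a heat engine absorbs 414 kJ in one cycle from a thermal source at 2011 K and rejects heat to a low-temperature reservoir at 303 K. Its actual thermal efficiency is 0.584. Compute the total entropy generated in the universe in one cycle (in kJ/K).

W = η·Q_H = 0.584 × 414 = 241.8 kJ, so Q_C = Q_H − W = 172.2 kJ.
The hot reservoir loses entropy Q_H/T_H = 414/2011.00 = 0.2059 kJ/K; the cold reservoir gains Q_C/T_C = 172.2/303.00 = 0.5684 kJ/K.
ΔS_univ = −Q_H/T_H + Q_C/T_C = 0.3625 kJ/K (> 0, since η = 0.584 < η_Carnot = 0.849).

ΔS_univ ≈ 0.3625 kJ/K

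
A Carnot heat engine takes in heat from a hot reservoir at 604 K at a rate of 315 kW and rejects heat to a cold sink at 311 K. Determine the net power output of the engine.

The Carnot efficiency is η = 1 − T_C/T_H = 1 − 311.00/604.00 = 0.4851.
W = η·Q_H = 0.4851 × 315 = 153 kW.

Ẇ ≈ 153 kW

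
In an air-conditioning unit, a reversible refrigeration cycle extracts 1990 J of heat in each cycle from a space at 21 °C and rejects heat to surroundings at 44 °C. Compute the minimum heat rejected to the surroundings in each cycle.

T_H = 44 °C → 44 + 273.15 = 317.15 K.
T_C = 21 °C → 21 + 273.15 = 294.15 K.
For a reversible cycle Q_H/Q_C = T_H/T_C, so Q_H = Q_C·T_H/T_C = 1990 × 317.15/294.15 = 2146 J.

Q_H ≈ 2146 J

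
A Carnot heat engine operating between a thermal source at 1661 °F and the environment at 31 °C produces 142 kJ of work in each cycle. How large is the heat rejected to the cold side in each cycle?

Q_C ≈ 49.42 kJ

T_H = 1661 °F → (1661 − 32) × 5/9 = 905.00 °C = 1178.15 K.
T_C = 31 °C → 31 + 273.15 = 304.15 K.
For a reversible engine, η = 1 − T_C/T_H = 1 − 304.15/1178.15 = 0.7418.
Since Q_C/Q_H = T_C/T_H and Q_H = W/η, Q_C = W·T_C/(T_H − T_C) = 142 × 304.15/874.00 = 49.42 kJ.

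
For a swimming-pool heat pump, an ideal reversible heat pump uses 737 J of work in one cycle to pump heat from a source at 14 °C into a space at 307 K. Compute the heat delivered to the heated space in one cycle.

Q_H ≈ 11400 J

T_C = 14 °C → 14 + 273.15 = 287.15 K.
For a reversible heat pump, COP_HP = T_H/(T_H − T_C) = 307.00/19.85 = 15.4660.
Q_H = COP_HP · W = 15.4660 × 737 = 11400 J.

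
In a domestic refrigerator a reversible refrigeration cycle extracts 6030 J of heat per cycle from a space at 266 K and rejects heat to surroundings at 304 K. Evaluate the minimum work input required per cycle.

The reversible coefficient of performance is COP_R = T_C/(T_H − T_C) = 266.00/38.00 = 7.0000.
W = Q_C/COP_R = 6030/7.0000 = 861.4 J.

W_in ≈ 861.4 J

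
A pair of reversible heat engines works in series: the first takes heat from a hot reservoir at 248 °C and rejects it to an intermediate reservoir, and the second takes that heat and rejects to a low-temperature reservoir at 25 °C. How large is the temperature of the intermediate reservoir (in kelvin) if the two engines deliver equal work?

T_H = 248 °C → 248 + 273.15 = 521.15 K.
T_C = 25 °C → 25 + 273.15 = 298.15 K.
For reversible stages Q_m = Q_H·(T_m/T_H). Setting W₁ = Q_H(1 − T_m/T_H) equal to W₂ = Q_m(1 − T_C/T_m) = Q_H·(T_m − T_C)/T_H gives T_H − T_m = T_m − T_C, so T_m = (T_H + T_C)/2 = (521.15 + 298.15)/2 = 409.6 K.

T_m ≈ 409.6 K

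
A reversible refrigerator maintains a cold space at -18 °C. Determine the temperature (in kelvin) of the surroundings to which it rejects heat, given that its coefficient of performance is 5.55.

T_C = -18 °C → -18 + 273.15 = 255.15 K.
COP_R = T_C/(T_H − T_C) ⇒ T_H = T_C·(1 + 1/COP_R) = 255.15 × (1 + 1/5.55) = 301.1 K.

T_H ≈ 301.1 K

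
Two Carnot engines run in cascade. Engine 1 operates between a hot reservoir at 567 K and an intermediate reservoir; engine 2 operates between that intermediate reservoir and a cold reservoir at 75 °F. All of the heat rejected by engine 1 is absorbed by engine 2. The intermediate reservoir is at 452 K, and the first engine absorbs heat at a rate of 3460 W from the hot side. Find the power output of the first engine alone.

T_C = 75 °F → (75 − 32) × 5/9 = 23.89 °C = 297.04 K.
First-stage efficiency η₁ = 1 − T_m/T_H = 1 − 452.00/567.00 = 0.2028.
W₁ = η₁·Q_H = 0.2028 × 3460 = 701.8 W.

Ẇ₁ ≈ 701.8 W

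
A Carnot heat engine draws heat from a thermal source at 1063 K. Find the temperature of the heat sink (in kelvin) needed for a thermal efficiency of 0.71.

From η = 1 − T_C/T_H, T_C = T_H·(1 − η) = 1063.00 × (1 − 0.71) = 308.3 K.

T_C ≈ 308.3 K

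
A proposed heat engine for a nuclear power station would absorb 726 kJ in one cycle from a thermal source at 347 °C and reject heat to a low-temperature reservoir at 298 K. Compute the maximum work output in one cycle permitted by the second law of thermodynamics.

W_max ≈ 377 kJ

T_H = 347 °C → 347 + 273.15 = 620.15 K.
The second-law ceiling is the Carnot efficiency, η_max = 1 − T_C/T_H = 1 − 298.00/620.15 = 0.5195.
W_max = η_max · Q_H = 0.5195 × 726 = 377 kJ.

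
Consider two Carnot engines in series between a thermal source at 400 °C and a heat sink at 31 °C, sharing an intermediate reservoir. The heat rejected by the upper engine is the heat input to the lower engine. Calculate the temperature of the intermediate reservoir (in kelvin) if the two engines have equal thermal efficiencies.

T_H = 400 °C → 400 + 273.15 = 673.15 K.
T_C = 31 °C → 31 + 273.15 = 304.15 K.
Equal efficiencies require 1 − T_m/T_H = 1 − T_C/T_m, i.e. T_m/T_H = T_C/T_m, so T_m = √(T_H·T_C) = √(673.15 × 304.15) = 452.5 K.

T_m ≈ 452.5 K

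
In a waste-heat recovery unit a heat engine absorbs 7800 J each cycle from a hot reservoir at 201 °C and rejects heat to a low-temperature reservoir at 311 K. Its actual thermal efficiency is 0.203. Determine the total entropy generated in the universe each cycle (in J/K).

T_H = 201 °C → 201 + 273.15 = 474.15 K.
W = η·Q_H = 0.203 × 7800 = 1583 J, so Q_C = Q_H − W = 6217 J.
The hot reservoir loses entropy Q_H/T_H = 7800/474.15 = 16.45 J/K; the cold reservoir gains Q_C/T_C = 6217/311.00 = 19.99 J/K.
ΔS_univ = −Q_H/T_H + Q_C/T_C = 3.539 J/K (> 0, since η = 0.203 < η_Carnot = 0.344).

ΔS_univ ≈ 3.539 J/K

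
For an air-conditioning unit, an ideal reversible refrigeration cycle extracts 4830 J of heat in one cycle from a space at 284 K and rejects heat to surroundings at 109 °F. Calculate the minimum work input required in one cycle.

W_in ≈ 543.0 J

T_H = 109 °F → (109 − 32) × 5/9 = 42.78 °C = 315.93 K.
Carnot COP: COP_R = T_C/(T_H − T_C) = 284.00/31.93 = 8.8951.
W = Q_C/COP_R = 4830/8.8951 = 543.0 J.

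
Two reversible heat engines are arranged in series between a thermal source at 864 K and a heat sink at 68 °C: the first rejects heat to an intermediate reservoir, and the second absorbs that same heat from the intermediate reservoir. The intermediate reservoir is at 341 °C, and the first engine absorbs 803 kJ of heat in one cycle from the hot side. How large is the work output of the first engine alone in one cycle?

W₁ ≈ 232 kJ

T_C = 68 °C → 68 + 273.15 = 341.15 K.
T_m = 341 °C → 341 + 273.15 = 614.15 K.
First-stage efficiency η₁ = 1 − T_m/T_H = 1 − 614.15/864.00 = 0.2892.
W₁ = η₁·Q_H = 0.2892 × 803 = 232 kJ.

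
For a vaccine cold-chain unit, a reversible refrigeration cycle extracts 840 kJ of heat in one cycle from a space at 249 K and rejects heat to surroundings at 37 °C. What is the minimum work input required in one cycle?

W_in ≈ 206 kJ

T_H = 37 °C → 37 + 273.15 = 310.15 K.
Carnot COP: COP_R = T_C/(T_H − T_C) = 249.00/61.15 = 4.0720.
W = Q_C/COP_R = 840/4.0720 = 206 kJ.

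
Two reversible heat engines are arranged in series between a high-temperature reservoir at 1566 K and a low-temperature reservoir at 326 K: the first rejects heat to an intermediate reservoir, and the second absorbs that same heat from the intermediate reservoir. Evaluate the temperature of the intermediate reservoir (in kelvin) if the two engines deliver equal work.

T_m ≈ 946 K

For reversible stages Q_m = Q_H·(T_m/T_H). Setting W₁ = Q_H(1 − T_m/T_H) equal to W₂ = Q_m(1 − T_C/T_m) = Q_H·(T_m − T_C)/T_H gives T_H − T_m = T_m − T_C, so T_m = (T_H + T_C)/2 = (1566.00 + 326.00)/2 = 946 K.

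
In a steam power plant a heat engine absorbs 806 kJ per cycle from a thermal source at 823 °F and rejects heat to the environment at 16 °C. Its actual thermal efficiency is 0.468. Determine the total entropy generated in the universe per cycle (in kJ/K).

T_H = 823 °F → (823 − 32) × 5/9 = 439.44 °C = 712.59 K.
T_C = 16 °C → 16 + 273.15 = 289.15 K.
W = η·Q_H = 0.468 × 806 = 377.2 kJ, so Q_C = Q_H − W = 428.8 kJ.
The hot reservoir loses entropy Q_H/T_H = 806/712.59 = 1.131 kJ/K; the cold reservoir gains Q_C/T_C = 428.8/289.15 = 1.483 kJ/K.
ΔS_univ = −Q_H/T_H + Q_C/T_C = 0.352 kJ/K (> 0, since η = 0.468 < η_Carnot = 0.594).

ΔS_univ ≈ 0.352 kJ/K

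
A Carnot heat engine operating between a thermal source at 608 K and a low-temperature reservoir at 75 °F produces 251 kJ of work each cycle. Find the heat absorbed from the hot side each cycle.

Q_H ≈ 491 kJ

T_C = 75 °F → (75 − 32) × 5/9 = 23.89 °C = 297.04 K.
The Carnot efficiency is η = 1 − T_C/T_H = 1 − 297.04/608.00 = 0.5114.
Q_H = W/η = 251/0.5114 = 491 kJ.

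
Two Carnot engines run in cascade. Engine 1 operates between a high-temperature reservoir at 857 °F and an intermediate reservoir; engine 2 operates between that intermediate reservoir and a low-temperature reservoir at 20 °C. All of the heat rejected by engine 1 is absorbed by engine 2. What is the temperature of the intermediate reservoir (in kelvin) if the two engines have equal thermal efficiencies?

T_m ≈ 463.1 K

T_H = 857 °F → (857 − 32) × 5/9 = 458.33 °C = 731.48 K.
T_C = 20 °C → 20 + 273.15 = 293.15 K.
Equal efficiencies require 1 − T_m/T_H = 1 − T_C/T_m, i.e. T_m/T_H = T_C/T_m, so T_m = √(T_H·T_C) = √(731.48 × 293.15) = 463.1 K.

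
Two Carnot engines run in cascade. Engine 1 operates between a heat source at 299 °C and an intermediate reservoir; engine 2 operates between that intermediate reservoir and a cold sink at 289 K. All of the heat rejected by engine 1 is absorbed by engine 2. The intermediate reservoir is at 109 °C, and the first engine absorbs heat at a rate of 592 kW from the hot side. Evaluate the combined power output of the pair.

Ẇ_total ≈ 293.0 kW

T_H = 299 °C → 299 + 273.15 = 572.15 K.
Two reversible stages in series are equivalent to a single Carnot engine between T_H and T_C, so η_total = 1 − T_C/T_H = 1 − 289.00/572.15 = 0.4949.
W_total = η_total · Q_H = 0.4949 × 592 = 293.0 kW.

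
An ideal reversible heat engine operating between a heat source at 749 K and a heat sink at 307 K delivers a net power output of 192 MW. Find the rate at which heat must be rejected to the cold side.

Q̇_C ≈ 133.4 MW

Carnot efficiency: η = 1 − T_C/T_H = 1 − 307.00/749.00 = 0.5901.
Since Q_C/Q_H = T_C/T_H and Q_H = W/η, Q_C = W·T_C/(T_H − T_C) = 192 × 307.00/442.00 = 133.4 MW.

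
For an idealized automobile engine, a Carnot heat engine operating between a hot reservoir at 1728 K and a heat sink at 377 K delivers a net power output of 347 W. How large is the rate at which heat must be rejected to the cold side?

For a reversible engine, η = 1 − T_C/T_H = 1 − 377.00/1728.00 = 0.7818.
Since Q_C/Q_H = T_C/T_H and Q_H = W/η, Q_C = W·T_C/(T_H − T_C) = 347 × 377.00/1351.00 = 96.83 W.

Q̇_C ≈ 96.83 W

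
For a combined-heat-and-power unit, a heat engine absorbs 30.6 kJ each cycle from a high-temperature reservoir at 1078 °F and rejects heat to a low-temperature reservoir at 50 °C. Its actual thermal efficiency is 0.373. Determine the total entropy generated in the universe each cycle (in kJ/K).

ΔS_univ ≈ 0.0236 kJ/K

T_H = 1078 °F → (1078 − 32) × 5/9 = 581.11 °C = 854.26 K.
T_C = 50 °C → 50 + 273.15 = 323.15 K.
W = η·Q_H = 0.373 × 30.6 = 11.41 kJ, so Q_C = Q_H − W = 19.19 kJ.
The hot reservoir loses entropy Q_H/T_H = 30.6/854.26 = 0.03582 kJ/K; the cold reservoir gains Q_C/T_C = 19.19/323.15 = 0.05937 kJ/K.
ΔS_univ = −Q_H/T_H + Q_C/T_C = 0.0236 kJ/K (> 0, since η = 0.373 < η_Carnot = 0.622).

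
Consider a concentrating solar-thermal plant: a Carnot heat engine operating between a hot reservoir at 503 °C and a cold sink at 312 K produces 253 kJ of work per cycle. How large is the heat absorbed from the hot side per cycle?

Q_H ≈ 423 kJ

T_H = 503 °C → 503 + 273.15 = 776.15 K.
Carnot efficiency: η = 1 − T_C/T_H = 1 − 312.00/776.15 = 0.5980.
Q_H = W/η = 253/0.5980 = 423 kJ.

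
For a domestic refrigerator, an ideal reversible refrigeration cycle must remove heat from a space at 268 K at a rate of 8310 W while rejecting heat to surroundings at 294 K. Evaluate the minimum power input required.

Carnot COP: COP_R = T_C/(T_H − T_C) = 268.00/26.00 = 10.3077.
W = Q_C/COP_R = 8310/10.3077 = 806 W.

Ẇ_in ≈ 806 W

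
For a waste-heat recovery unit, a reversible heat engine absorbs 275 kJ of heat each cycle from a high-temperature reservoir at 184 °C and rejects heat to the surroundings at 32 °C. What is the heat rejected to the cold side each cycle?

Q_C ≈ 183.6 kJ

T_H = 184 °C → 184 + 273.15 = 457.15 K.
T_C = 32 °C → 32 + 273.15 = 305.15 K.
For a reversible engine, η = 1 − T_C/T_H = 1 − 305.15/457.15 = 0.3325.
For a reversible cycle Q_C/Q_H = T_C/T_H, so Q_C = 275 × 305.15/457.15 = 183.6 kJ.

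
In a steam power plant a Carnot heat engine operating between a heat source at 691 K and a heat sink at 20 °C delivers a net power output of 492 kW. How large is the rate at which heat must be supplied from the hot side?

Q̇_H ≈ 855 kW

T_C = 20 °C → 20 + 273.15 = 293.15 K.
The Carnot efficiency is η = 1 − T_C/T_H = 1 − 293.15/691.00 = 0.5758.
Q_H = W/η = 492/0.5758 = 855 kW.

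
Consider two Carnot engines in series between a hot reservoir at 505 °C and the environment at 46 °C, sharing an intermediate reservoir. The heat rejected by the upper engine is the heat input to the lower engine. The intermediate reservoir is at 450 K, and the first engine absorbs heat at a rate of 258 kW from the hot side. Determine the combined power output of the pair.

T_H = 505 °C → 505 + 273.15 = 778.15 K.
T_C = 46 °C → 46 + 273.15 = 319.15 K.
Two reversible stages in series are equivalent to a single Carnot engine between T_H and T_C, so η_total = 1 − T_C/T_H = 1 − 319.15/778.15 = 0.5899.
W_total = η_total · Q_H = 0.5899 × 258 = 152 kW.

Ẇ_total ≈ 152 kW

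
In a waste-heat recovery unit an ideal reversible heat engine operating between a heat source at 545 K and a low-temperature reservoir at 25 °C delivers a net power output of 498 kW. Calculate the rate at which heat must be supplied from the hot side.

T_C = 25 °C → 25 + 273.15 = 298.15 K.
Carnot efficiency: η = 1 − T_C/T_H = 1 − 298.15/545.00 = 0.4529.
Q_H = W/η = 498/0.4529 = 1100 kW.

Q̇_H ≈ 1100 kW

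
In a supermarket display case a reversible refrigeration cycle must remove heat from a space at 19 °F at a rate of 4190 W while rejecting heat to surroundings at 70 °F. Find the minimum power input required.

Ẇ_in ≈ 446 W

T_H = 70 °F → (70 − 32) × 5/9 = 21.11 °C = 294.26 K.
T_C = 19 °F → (19 − 32) × 5/9 = -7.22 °C = 265.93 K.
COP_R = T_C/(T_H − T_C) = 265.93/28.33 = 9.3857.
W = Q_C/COP_R = 4190/9.3857 = 446 W.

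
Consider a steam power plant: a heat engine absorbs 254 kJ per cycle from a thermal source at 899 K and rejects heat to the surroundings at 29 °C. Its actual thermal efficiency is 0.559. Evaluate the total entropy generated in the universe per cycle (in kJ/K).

T_C = 29 °C → 29 + 273.15 = 302.15 K.
W = η·Q_H = 0.559 × 254 = 142.0 kJ, so Q_C = Q_H − W = 112.0 kJ.
The hot reservoir loses entropy Q_H/T_H = 254/899.00 = 0.2825 kJ/K; the cold reservoir gains Q_C/T_C = 112.0/302.15 = 0.3707 kJ/K.
ΔS_univ = −Q_H/T_H + Q_C/T_C = 0.0882 kJ/K (> 0, since η = 0.559 < η_Carnot = 0.664).

ΔS_univ ≈ 0.0882 kJ/K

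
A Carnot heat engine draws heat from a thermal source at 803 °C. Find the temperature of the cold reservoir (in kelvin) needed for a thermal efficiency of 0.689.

T_H = 803 °C → 803 + 273.15 = 1076.15 K.
From η = 1 − T_C/T_H, T_C = T_H·(1 − η) = 1076.15 × (1 − 0.689) = 335 K.

T_C ≈ 335 K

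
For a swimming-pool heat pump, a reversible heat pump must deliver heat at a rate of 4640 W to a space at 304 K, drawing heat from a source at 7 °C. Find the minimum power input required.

Ẇ_in ≈ 364.0 W

T_C = 7 °C → 7 + 273.15 = 280.15 K.
COP_HP = T_H/(T_H − T_C) = 304.00/23.85 = 12.7463.
W = Q_H/COP_HP = 4640/12.7463 = 364.0 W.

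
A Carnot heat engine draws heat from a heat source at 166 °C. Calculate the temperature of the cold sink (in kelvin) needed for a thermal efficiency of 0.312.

T_H = 166 °C → 166 + 273.15 = 439.15 K.
From η = 1 − T_C/T_H, T_C = T_H·(1 − η) = 439.15 × (1 − 0.312) = 302.1 K.

T_C ≈ 302.1 K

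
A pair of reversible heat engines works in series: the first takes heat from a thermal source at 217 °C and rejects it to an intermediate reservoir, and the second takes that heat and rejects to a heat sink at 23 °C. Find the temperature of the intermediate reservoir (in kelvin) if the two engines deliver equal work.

T_m ≈ 393 K

T_H = 217 °C → 217 + 273.15 = 490.15 K.
T_C = 23 °C → 23 + 273.15 = 296.15 K.
For reversible stages Q_m = Q_H·(T_m/T_H). Setting W₁ = Q_H(1 − T_m/T_H) equal to W₂ = Q_m(1 − T_C/T_m) = Q_H·(T_m − T_C)/T_H gives T_H − T_m = T_m − T_C, so T_m = (T_H + T_C)/2 = (490.15 + 296.15)/2 = 393 K.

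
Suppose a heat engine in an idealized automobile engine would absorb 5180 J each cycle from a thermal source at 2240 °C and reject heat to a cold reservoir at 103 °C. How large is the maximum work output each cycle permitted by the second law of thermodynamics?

W_max ≈ 4400 J

T_H = 2240 °C → 2240 + 273.15 = 2513.15 K.
T_C = 103 °C → 103 + 273.15 = 376.15 K.
No engine can exceed the Carnot limit: η_max = 1 − T_C/T_H = 1 − 376.15/2513.15 = 0.8503.
W_max = η_max · Q_H = 0.8503 × 5180 = 4400 J.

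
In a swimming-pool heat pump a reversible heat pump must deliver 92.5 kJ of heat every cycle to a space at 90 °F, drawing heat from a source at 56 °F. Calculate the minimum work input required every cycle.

W_in ≈ 5.72 kJ

T_H = 90 °F → (90 − 32) × 5/9 = 32.22 °C = 305.37 K.
T_C = 56 °F → (56 − 32) × 5/9 = 13.33 °C = 286.48 K.
Reversible heating COP: COP_HP = T_H/(T_H − T_C) = 305.37/18.89 = 16.1668.
W = Q_H/COP_HP = 92.5/16.1668 = 5.72 kJ.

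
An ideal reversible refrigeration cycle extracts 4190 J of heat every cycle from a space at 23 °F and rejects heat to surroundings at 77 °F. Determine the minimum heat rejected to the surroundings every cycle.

Q_H ≈ 4660 J

T_H = 77 °F → (77 − 32) × 5/9 = 25.00 °C = 298.15 K.
T_C = 23 °F → (23 − 32) × 5/9 = -5.00 °C = 268.15 K.
For a reversible cycle Q_H/Q_C = T_H/T_C, so Q_H = Q_C·T_H/T_C = 4190 × 298.15/268.15 = 4660 J.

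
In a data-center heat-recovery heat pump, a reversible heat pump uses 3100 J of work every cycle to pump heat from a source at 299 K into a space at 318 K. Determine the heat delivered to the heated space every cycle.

Q_H ≈ 51880 J

The Carnot heat-pump COP is COP_HP = T_H/(T_H − T_C) = 318.00/19.00 = 16.7368.
Q_H = COP_HP · W = 16.7368 × 3100 = 51880 J.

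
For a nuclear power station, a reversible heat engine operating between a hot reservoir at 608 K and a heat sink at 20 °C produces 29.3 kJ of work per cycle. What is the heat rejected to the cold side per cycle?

T_C = 20 °C → 20 + 273.15 = 293.15 K.
Carnot efficiency: η = 1 − T_C/T_H = 1 − 293.15/608.00 = 0.5178.
Since Q_C/Q_H = T_C/T_H and Q_H = W/η, Q_C = W·T_C/(T_H − T_C) = 29.3 × 293.15/314.85 = 27.3 kJ.

Q_C ≈ 27.3 kJ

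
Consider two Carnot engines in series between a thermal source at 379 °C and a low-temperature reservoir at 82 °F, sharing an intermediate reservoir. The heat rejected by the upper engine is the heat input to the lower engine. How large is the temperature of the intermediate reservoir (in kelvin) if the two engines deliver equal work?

T_H = 379 °C → 379 + 273.15 = 652.15 K.
T_C = 82 °F → (82 − 32) × 5/9 = 27.78 °C = 300.93 K.
For reversible stages Q_m = Q_H·(T_m/T_H). Setting W₁ = Q_H(1 − T_m/T_H) equal to W₂ = Q_m(1 − T_C/T_m) = Q_H·(T_m − T_C)/T_H gives T_H − T_m = T_m − T_C, so T_m = (T_H + T_C)/2 = (652.15 + 300.93)/2 = 476.5 K.

T_m ≈ 476.5 K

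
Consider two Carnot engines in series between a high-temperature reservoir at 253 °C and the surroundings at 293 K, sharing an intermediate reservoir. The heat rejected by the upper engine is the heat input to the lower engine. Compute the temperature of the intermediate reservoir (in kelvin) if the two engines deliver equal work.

T_H = 253 °C → 253 + 273.15 = 526.15 K.
For reversible stages Q_m = Q_H·(T_m/T_H). Setting W₁ = Q_H(1 − T_m/T_H) equal to W₂ = Q_m(1 − T_C/T_m) = Q_H·(T_m − T_C)/T_H gives T_H − T_m = T_m − T_C, so T_m = (T_H + T_C)/2 = (526.15 + 293.00)/2 = 409.6 K.

T_m ≈ 409.6 K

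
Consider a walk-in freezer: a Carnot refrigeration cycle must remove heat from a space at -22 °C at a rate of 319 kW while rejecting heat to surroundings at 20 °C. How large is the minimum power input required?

Ẇ_in ≈ 53.3 kW

T_H = 20 °C → 20 + 273.15 = 293.15 K.
T_C = -22 °C → -22 + 273.15 = 251.15 K.
The reversible coefficient of performance is COP_R = T_C/(T_H − T_C) = 251.15/42.00 = 5.9798.
W = Q_C/COP_R = 319/5.9798 = 53.3 kW.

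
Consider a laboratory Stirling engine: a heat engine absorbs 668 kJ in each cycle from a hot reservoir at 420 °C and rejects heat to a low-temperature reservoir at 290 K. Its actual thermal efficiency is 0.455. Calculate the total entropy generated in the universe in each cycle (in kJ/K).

T_H = 420 °C → 420 + 273.15 = 693.15 K.
W = η·Q_H = 0.455 × 668 = 303.9 kJ, so Q_C = Q_H − W = 364.1 kJ.
Entropy balance on the reservoirs: −Q_H/T_H = -0.9637 kJ/K, +Q_C/T_C = 1.255 kJ/K.
ΔS_univ = −Q_H/T_H + Q_C/T_C = 0.2917 kJ/K (> 0, since η = 0.455 < η_Carnot = 0.582).

ΔS_univ ≈ 0.2917 kJ/K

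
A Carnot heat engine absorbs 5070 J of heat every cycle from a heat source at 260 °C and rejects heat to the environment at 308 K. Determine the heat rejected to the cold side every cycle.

T_H = 260 °C → 260 + 273.15 = 533.15 K.
For a reversible engine, η = 1 − T_C/T_H = 1 − 308.00/533.15 = 0.4223.
For a reversible cycle Q_C/Q_H = T_C/T_H, so Q_C = 5070 × 308.00/533.15 = 2930 J.

Q_C ≈ 2930 J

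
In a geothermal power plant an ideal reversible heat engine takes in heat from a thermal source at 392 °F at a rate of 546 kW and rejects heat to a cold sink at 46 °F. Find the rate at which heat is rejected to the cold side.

T_H = 392 °F → (392 − 32) × 5/9 = 200.00 °C = 473.15 K.
T_C = 46 °F → (46 − 32) × 5/9 = 7.78 °C = 280.93 K.
For a reversible engine, η = 1 − T_C/T_H = 1 − 280.93/473.15 = 0.4063.
For a reversible cycle Q_C/Q_H = T_C/T_H, so Q_C = 546 × 280.93/473.15 = 324.2 kW.

Q̇_C ≈ 324.2 kW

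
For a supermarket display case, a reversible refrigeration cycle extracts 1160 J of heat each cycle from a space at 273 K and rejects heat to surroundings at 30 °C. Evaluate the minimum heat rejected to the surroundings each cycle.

T_H = 30 °C → 30 + 273.15 = 303.15 K.
For a reversible cycle Q_H/Q_C = T_H/T_C, so Q_H = Q_C·T_H/T_C = 1160 × 303.15/273.00 = 1288 J.

Q_H ≈ 1288 J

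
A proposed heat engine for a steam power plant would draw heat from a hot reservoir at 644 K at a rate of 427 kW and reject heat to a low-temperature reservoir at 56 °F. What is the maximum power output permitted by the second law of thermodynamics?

Ẇ_max ≈ 237 kW

T_C = 56 °F → (56 − 32) × 5/9 = 13.33 °C = 286.48 K.
The second-law ceiling is the Carnot efficiency, η_max = 1 − T_C/T_H = 1 − 286.48/644.00 = 0.5552.
W_max = η_max · Q_H = 0.5552 × 427 = 237 kW.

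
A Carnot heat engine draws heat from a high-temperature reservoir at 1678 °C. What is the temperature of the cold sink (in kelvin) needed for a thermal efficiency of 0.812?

T_C ≈ 367 K

T_H = 1678 °C → 1678 + 273.15 = 1951.15 K.
From η = 1 − T_C/T_H, T_C = T_H·(1 − η) = 1951.15 × (1 − 0.812) = 367 K.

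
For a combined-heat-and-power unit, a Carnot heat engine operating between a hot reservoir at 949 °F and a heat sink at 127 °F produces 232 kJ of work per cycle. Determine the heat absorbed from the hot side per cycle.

Q_H ≈ 398 kJ

T_H = 949 °F → (949 − 32) × 5/9 = 509.44 °C = 782.59 K.
T_C = 127 °F → (127 − 32) × 5/9 = 52.78 °C = 325.93 K.
η_rev = 1 − T_C/T_H = 1 − 325.93/782.59 = 0.5835.
Q_H = W/η = 232/0.5835 = 398 kJ.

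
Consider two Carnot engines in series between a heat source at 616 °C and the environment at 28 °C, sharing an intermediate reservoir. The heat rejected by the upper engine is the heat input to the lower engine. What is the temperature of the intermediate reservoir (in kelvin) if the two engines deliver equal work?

T_m ≈ 595 K

T_H = 616 °C → 616 + 273.15 = 889.15 K.
T_C = 28 °C → 28 + 273.15 = 301.15 K.
For reversible stages Q_m = Q_H·(T_m/T_H). Setting W₁ = Q_H(1 − T_m/T_H) equal to W₂ = Q_m(1 − T_C/T_m) = Q_H·(T_m − T_C)/T_H gives T_H − T_m = T_m − T_C, so T_m = (T_H + T_C)/2 = (889.15 + 301.15)/2 = 595 K.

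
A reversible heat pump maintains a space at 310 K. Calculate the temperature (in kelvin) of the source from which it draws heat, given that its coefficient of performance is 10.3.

COP_HP = T_H/(T_H − T_C) ⇒ T_C = T_H·(COP_HP − 1)/COP_HP = 310.00 × (10.3 − 1)/10.3 = 280 K.

T_C ≈ 280 K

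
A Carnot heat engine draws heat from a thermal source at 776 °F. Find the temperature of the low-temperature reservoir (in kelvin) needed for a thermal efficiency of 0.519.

T_C ≈ 330 K

T_H = 776 °F → (776 − 32) × 5/9 = 413.33 °C = 686.48 K.
From η = 1 − T_C/T_H, T_C = T_H·(1 − η) = 686.48 × (1 − 0.519) = 330 K.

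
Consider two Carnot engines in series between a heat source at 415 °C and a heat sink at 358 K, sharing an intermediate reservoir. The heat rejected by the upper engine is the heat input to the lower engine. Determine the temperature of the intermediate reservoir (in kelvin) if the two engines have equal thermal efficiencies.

T_m ≈ 496 K

T_H = 415 °C → 415 + 273.15 = 688.15 K.
Equal efficiencies require 1 − T_m/T_H = 1 − T_C/T_m, i.e. T_m/T_H = T_C/T_m, so T_m = √(T_H·T_C) = √(688.15 × 358.00) = 496 K.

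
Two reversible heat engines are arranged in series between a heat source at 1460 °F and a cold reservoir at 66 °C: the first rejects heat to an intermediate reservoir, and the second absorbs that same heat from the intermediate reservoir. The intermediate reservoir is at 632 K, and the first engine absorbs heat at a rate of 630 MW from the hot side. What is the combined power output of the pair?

T_H = 1460 °F → (1460 − 32) × 5/9 = 793.33 °C = 1066.48 K.
T_C = 66 °C → 66 + 273.15 = 339.15 K.
Two reversible stages in series are equivalent to a single Carnot engine between T_H and T_C, so η_total = 1 − T_C/T_H = 1 − 339.15/1066.48 = 0.6820.
W_total = η_total · Q_H = 0.6820 × 630 = 430 MW.

Ẇ_total ≈ 430 MW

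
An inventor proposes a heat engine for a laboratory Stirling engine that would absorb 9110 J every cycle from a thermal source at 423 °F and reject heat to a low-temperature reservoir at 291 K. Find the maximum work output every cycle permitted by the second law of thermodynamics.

T_H = 423 °F → (423 − 32) × 5/9 = 217.22 °C = 490.37 K.
The second-law ceiling is the Carnot efficiency, η_max = 1 − T_C/T_H = 1 − 291.00/490.37 = 0.4066.
W_max = η_max · Q_H = 0.4066 × 9110 = 3704 J.

W_max ≈ 3704 J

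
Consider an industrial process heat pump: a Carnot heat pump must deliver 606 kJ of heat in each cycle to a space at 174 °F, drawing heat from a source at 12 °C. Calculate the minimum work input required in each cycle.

T_H = 174 °F → (174 − 32) × 5/9 = 78.89 °C = 352.04 K.
T_C = 12 °C → 12 + 273.15 = 285.15 K.
For a reversible heat pump, COP_HP = T_H/(T_H − T_C) = 352.04/66.89 = 5.2630.
W = Q_H/COP_HP = 606/5.2630 = 115 kJ.

W_in ≈ 115 kJ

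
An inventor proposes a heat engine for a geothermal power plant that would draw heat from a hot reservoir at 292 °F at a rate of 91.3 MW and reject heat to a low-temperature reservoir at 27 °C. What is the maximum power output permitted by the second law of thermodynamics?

T_H = 292 °F → (292 − 32) × 5/9 = 144.44 °C = 417.59 K.
T_C = 27 °C → 27 + 273.15 = 300.15 K.
No engine can exceed the Carnot limit: η_max = 1 − T_C/T_H = 1 − 300.15/417.59 = 0.2812.
W_max = η_max · Q_H = 0.2812 × 91.3 = 25.68 MW.

Ẇ_max ≈ 25.68 MW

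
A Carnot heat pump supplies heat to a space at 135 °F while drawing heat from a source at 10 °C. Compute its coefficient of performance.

COP_HP ≈ 7.00

T_H = 135 °F → (135 − 32) × 5/9 = 57.22 °C = 330.37 K.
T_C = 10 °C → 10 + 273.15 = 283.15 K.
The Carnot heat-pump COP is COP_HP = T_H/(T_H − T_C) = 330.37/(330.37 − 283.15) = 7.00.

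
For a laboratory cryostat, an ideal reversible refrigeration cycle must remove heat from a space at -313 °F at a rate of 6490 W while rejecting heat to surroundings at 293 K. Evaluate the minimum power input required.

T_C = -313 °F → (-313 − 32) × 5/9 = -191.67 °C = 81.48 K.
Carnot COP: COP_R = T_C/(T_H − T_C) = 81.48/211.52 = 0.3852.
W = Q_C/COP_R = 6490/0.3852 = 16800 W.

Ẇ_in ≈ 16800 W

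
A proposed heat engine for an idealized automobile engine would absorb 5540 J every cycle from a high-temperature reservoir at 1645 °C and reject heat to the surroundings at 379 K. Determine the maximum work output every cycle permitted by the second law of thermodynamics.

W_max ≈ 4445 J

T_H = 1645 °C → 1645 + 273.15 = 1918.15 K.
No engine can exceed the Carnot limit: η_max = 1 − T_C/T_H = 1 − 379.00/1918.15 = 0.8024.
W_max = η_max · Q_H = 0.8024 × 5540 = 4445 J.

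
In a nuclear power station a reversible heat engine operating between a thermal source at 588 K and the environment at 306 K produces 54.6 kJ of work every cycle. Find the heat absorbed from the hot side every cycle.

Q_H ≈ 114 kJ

η_rev = 1 − T_C/T_H = 1 − 306.00/588.00 = 0.4796.
Q_H = W/η = 54.6/0.4796 = 114 kJ.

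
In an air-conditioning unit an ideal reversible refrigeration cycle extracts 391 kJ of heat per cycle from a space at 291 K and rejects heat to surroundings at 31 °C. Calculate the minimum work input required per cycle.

T_H = 31 °C → 31 + 273.15 = 304.15 K.
The reversible coefficient of performance is COP_R = T_C/(T_H − T_C) = 291.00/13.15 = 22.1293.
W = Q_C/COP_R = 391/22.1293 = 17.7 kJ.

W_in ≈ 17.7 kJ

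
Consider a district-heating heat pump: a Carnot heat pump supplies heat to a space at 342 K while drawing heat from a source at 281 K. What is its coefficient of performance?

COP_HP = T_H/(T_H − T_C) = 342.00/(342.00 − 281.00) = 5.61.

COP_HP ≈ 5.61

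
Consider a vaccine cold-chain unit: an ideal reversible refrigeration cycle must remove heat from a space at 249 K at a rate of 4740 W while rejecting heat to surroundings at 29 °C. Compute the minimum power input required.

Ẇ_in ≈ 1010 W

T_H = 29 °C → 29 + 273.15 = 302.15 K.
Carnot COP: COP_R = T_C/(T_H − T_C) = 249.00/53.15 = 4.6849.
W = Q_C/COP_R = 4740/4.6849 = 1010 W.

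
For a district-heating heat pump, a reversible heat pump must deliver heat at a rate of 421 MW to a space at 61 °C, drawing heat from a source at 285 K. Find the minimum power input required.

T_H = 61 °C → 61 + 273.15 = 334.15 K.
Reversible heating COP: COP_HP = T_H/(T_H − T_C) = 334.15/49.15 = 6.7986.
W = Q_H/COP_HP = 421/6.7986 = 61.92 MW.

Ẇ_in ≈ 61.92 MW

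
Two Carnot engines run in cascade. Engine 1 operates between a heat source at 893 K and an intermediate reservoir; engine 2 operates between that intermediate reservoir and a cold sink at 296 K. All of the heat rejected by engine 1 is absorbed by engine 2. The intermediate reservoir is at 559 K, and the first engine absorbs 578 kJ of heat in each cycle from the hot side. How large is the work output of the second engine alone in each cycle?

Heat entering the second stage: Q_m = Q_H·(T_m/T_H) = 578 × 559.00/893.00 = 362 kJ.
Second-stage efficiency η₂ = 1 − T_C/T_m = 1 − 296.00/559.00 = 0.4705, so W₂ = η₂·Q_m = 170 kJ.

W₂ ≈ 170 kJ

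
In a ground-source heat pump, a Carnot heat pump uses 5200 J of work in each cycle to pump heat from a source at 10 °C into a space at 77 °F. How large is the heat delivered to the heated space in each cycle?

Q_H ≈ 103000 J

T_H = 77 °F → (77 − 32) × 5/9 = 25.00 °C = 298.15 K.
T_C = 10 °C → 10 + 273.15 = 283.15 K.
COP_HP = T_H/(T_H − T_C) = 298.15/15.00 = 19.8767.
Q_H = COP_HP · W = 19.8767 × 5200 = 103000 J.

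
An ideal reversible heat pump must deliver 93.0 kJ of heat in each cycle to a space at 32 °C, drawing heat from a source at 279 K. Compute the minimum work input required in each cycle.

W_in ≈ 7.97 kJ

T_H = 32 °C → 32 + 273.15 = 305.15 K.
COP_HP = T_H/(T_H − T_C) = 305.15/26.15 = 11.6692.
W = Q_H/COP_HP = 93.0/11.6692 = 7.97 kJ.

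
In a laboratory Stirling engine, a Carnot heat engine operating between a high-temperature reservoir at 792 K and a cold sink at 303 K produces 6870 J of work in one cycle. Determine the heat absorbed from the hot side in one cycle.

Q_H ≈ 11100 J

Since the cycle is reversible, η = 1 − T_C/T_H = 1 − 303.00/792.00 = 0.6174.
Q_H = W/η = 6870/0.6174 = 11100 J.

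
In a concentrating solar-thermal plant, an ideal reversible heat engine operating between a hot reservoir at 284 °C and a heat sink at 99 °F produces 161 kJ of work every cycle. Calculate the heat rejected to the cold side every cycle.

T_H = 284 °C → 284 + 273.15 = 557.15 K.
T_C = 99 °F → (99 − 32) × 5/9 = 37.22 °C = 310.37 K.
Since the cycle is reversible, η = 1 − T_C/T_H = 1 − 310.37/557.15 = 0.4429.
Since Q_C/Q_H = T_C/T_H and Q_H = W/η, Q_C = W·T_C/(T_H − T_C) = 161 × 310.37/246.78 = 202 kJ.

Q_C ≈ 202 kJ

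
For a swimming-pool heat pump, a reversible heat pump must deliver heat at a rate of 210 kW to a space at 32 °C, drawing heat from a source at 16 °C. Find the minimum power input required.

T_H = 32 °C → 32 + 273.15 = 305.15 K.
T_C = 16 °C → 16 + 273.15 = 289.15 K.
The Carnot heat-pump COP is COP_HP = T_H/(T_H − T_C) = 305.15/16.00 = 19.0719.
W = Q_H/COP_HP = 210/19.0719 = 11.0 kW.

Ẇ_in ≈ 11.0 kW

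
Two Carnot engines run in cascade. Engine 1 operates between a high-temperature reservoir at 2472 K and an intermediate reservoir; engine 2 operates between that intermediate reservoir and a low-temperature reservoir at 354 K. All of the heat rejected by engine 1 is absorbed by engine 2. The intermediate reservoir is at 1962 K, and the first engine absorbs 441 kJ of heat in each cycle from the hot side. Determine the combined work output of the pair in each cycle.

W_total ≈ 377.8 kJ

Two reversible stages in series are equivalent to a single Carnot engine between T_H and T_C, so η_total = 1 − T_C/T_H = 1 − 354.00/2472.00 = 0.8568.
W_total = η_total · Q_H = 0.8568 × 441 = 377.8 kJ.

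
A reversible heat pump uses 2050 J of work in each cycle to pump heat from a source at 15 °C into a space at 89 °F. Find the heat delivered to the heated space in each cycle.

T_H = 89 °F → (89 − 32) × 5/9 = 31.67 °C = 304.82 K.
T_C = 15 °C → 15 + 273.15 = 288.15 K.
The Carnot heat-pump COP is COP_HP = T_H/(T_H − T_C) = 304.82/16.67 = 18.2890.
Q_H = COP_HP · W = 18.2890 × 2050 = 37490 J.

Q_H ≈ 37490 J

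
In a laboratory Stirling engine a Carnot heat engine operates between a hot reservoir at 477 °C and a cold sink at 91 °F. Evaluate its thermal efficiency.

T_H = 477 °C → 477 + 273.15 = 750.15 K.
T_C = 91 °F → (91 − 32) × 5/9 = 32.78 °C = 305.93 K.
η_rev = 1 − T_C/T_H = 1 − 305.93/750.15 = 0.592.

η ≈ 0.592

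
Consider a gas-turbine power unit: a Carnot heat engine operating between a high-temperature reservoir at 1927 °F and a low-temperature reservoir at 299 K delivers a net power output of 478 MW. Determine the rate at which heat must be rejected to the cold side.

Q̇_C ≈ 139.2 MW

T_H = 1927 °F → (1927 − 32) × 5/9 = 1052.78 °C = 1325.93 K.
η_rev = 1 − T_C/T_H = 1 − 299.00/1325.93 = 0.7745.
Since Q_C/Q_H = T_C/T_H and Q_H = W/η, Q_C = W·T_C/(T_H − T_C) = 478 × 299.00/1026.93 = 139.2 MW.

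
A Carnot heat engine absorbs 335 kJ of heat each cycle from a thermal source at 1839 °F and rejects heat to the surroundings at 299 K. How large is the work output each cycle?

T_H = 1839 °F → (1839 − 32) × 5/9 = 1003.89 °C = 1277.04 K.
The Carnot efficiency is η = 1 − T_C/T_H = 1 − 299.00/1277.04 = 0.7659.
W = η·Q_H = 0.7659 × 335 = 257 kJ.

W ≈ 257 kJ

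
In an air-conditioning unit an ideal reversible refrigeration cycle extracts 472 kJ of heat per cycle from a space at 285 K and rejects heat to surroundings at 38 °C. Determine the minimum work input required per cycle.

W_in ≈ 43.3 kJ

T_H = 38 °C → 38 + 273.15 = 311.15 K.
COP_R = T_C/(T_H − T_C) = 285.00/26.15 = 10.8987.
W = Q_C/COP_R = 472/10.8987 = 43.3 kJ.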